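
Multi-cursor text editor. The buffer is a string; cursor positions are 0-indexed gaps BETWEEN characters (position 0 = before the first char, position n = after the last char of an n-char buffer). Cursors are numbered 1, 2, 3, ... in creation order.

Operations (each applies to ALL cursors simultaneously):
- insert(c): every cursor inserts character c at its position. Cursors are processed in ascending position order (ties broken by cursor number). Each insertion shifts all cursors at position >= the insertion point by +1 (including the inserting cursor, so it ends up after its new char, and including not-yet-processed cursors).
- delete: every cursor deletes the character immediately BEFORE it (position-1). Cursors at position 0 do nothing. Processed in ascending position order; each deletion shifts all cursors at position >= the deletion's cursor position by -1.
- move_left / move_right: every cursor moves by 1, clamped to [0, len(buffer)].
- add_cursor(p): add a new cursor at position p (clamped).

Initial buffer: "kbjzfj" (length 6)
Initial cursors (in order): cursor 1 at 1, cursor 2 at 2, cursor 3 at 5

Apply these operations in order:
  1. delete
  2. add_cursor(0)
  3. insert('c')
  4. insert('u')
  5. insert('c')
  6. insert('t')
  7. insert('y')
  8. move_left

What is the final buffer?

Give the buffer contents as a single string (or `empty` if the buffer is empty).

After op 1 (delete): buffer="jzj" (len 3), cursors c1@0 c2@0 c3@2, authorship ...
After op 2 (add_cursor(0)): buffer="jzj" (len 3), cursors c1@0 c2@0 c4@0 c3@2, authorship ...
After op 3 (insert('c')): buffer="cccjzcj" (len 7), cursors c1@3 c2@3 c4@3 c3@6, authorship 124..3.
After op 4 (insert('u')): buffer="cccuuujzcuj" (len 11), cursors c1@6 c2@6 c4@6 c3@10, authorship 124124..33.
After op 5 (insert('c')): buffer="cccuuucccjzcucj" (len 15), cursors c1@9 c2@9 c4@9 c3@14, authorship 124124124..333.
After op 6 (insert('t')): buffer="cccuuuccctttjzcuctj" (len 19), cursors c1@12 c2@12 c4@12 c3@18, authorship 124124124124..3333.
After op 7 (insert('y')): buffer="cccuuuccctttyyyjzcuctyj" (len 23), cursors c1@15 c2@15 c4@15 c3@22, authorship 124124124124124..33333.
After op 8 (move_left): buffer="cccuuuccctttyyyjzcuctyj" (len 23), cursors c1@14 c2@14 c4@14 c3@21, authorship 124124124124124..33333.

Answer: cccuuuccctttyyyjzcuctyj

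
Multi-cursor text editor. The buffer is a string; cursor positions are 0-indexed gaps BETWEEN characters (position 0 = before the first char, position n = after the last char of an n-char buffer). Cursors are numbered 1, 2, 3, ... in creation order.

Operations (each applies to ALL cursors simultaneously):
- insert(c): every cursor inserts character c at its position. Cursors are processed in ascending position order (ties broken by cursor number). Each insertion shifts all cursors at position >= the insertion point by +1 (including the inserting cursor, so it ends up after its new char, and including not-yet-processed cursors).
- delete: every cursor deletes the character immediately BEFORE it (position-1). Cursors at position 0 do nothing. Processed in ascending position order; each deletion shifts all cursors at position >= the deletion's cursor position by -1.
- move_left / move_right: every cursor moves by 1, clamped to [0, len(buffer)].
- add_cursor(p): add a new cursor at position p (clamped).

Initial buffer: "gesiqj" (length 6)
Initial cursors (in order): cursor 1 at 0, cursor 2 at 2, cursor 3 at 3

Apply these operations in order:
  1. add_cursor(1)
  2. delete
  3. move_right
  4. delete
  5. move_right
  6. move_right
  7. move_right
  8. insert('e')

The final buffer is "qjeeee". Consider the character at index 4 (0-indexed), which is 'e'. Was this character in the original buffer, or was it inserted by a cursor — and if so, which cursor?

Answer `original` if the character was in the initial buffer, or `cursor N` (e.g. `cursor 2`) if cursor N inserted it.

After op 1 (add_cursor(1)): buffer="gesiqj" (len 6), cursors c1@0 c4@1 c2@2 c3@3, authorship ......
After op 2 (delete): buffer="iqj" (len 3), cursors c1@0 c2@0 c3@0 c4@0, authorship ...
After op 3 (move_right): buffer="iqj" (len 3), cursors c1@1 c2@1 c3@1 c4@1, authorship ...
After op 4 (delete): buffer="qj" (len 2), cursors c1@0 c2@0 c3@0 c4@0, authorship ..
After op 5 (move_right): buffer="qj" (len 2), cursors c1@1 c2@1 c3@1 c4@1, authorship ..
After op 6 (move_right): buffer="qj" (len 2), cursors c1@2 c2@2 c3@2 c4@2, authorship ..
After op 7 (move_right): buffer="qj" (len 2), cursors c1@2 c2@2 c3@2 c4@2, authorship ..
After op 8 (insert('e')): buffer="qjeeee" (len 6), cursors c1@6 c2@6 c3@6 c4@6, authorship ..1234
Authorship (.=original, N=cursor N): . . 1 2 3 4
Index 4: author = 3

Answer: cursor 3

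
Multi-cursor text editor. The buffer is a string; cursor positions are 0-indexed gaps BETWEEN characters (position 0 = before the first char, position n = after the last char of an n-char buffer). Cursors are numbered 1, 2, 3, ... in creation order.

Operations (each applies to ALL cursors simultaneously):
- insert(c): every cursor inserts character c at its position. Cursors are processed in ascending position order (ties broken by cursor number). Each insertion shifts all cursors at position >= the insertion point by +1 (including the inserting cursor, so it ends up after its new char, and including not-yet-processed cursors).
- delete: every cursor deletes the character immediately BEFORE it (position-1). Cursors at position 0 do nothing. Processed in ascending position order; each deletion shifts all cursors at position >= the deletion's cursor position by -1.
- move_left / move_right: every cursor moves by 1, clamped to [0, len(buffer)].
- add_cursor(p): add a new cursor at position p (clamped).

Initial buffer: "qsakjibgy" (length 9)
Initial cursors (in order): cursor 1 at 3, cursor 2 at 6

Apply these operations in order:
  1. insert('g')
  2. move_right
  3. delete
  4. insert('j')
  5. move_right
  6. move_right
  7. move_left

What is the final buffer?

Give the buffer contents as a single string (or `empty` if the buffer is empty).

Answer: qsagjjigjgy

Derivation:
After op 1 (insert('g')): buffer="qsagkjigbgy" (len 11), cursors c1@4 c2@8, authorship ...1...2...
After op 2 (move_right): buffer="qsagkjigbgy" (len 11), cursors c1@5 c2@9, authorship ...1...2...
After op 3 (delete): buffer="qsagjiggy" (len 9), cursors c1@4 c2@7, authorship ...1..2..
After op 4 (insert('j')): buffer="qsagjjigjgy" (len 11), cursors c1@5 c2@9, authorship ...11..22..
After op 5 (move_right): buffer="qsagjjigjgy" (len 11), cursors c1@6 c2@10, authorship ...11..22..
After op 6 (move_right): buffer="qsagjjigjgy" (len 11), cursors c1@7 c2@11, authorship ...11..22..
After op 7 (move_left): buffer="qsagjjigjgy" (len 11), cursors c1@6 c2@10, authorship ...11..22..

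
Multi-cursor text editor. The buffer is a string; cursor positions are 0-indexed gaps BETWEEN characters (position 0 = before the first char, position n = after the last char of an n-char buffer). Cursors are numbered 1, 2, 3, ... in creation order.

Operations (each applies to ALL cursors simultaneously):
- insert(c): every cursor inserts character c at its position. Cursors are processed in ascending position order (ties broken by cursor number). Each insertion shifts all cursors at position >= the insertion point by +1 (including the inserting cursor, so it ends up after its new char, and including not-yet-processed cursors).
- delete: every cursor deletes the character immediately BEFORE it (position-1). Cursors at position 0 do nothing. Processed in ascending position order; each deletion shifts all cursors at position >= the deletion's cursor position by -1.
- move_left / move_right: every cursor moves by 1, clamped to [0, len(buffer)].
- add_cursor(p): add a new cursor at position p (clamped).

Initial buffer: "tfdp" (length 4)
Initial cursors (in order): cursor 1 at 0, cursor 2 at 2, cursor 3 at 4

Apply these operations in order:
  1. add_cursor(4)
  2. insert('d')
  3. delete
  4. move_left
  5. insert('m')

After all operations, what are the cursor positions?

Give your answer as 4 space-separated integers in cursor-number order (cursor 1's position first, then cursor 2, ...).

After op 1 (add_cursor(4)): buffer="tfdp" (len 4), cursors c1@0 c2@2 c3@4 c4@4, authorship ....
After op 2 (insert('d')): buffer="dtfddpdd" (len 8), cursors c1@1 c2@4 c3@8 c4@8, authorship 1..2..34
After op 3 (delete): buffer="tfdp" (len 4), cursors c1@0 c2@2 c3@4 c4@4, authorship ....
After op 4 (move_left): buffer="tfdp" (len 4), cursors c1@0 c2@1 c3@3 c4@3, authorship ....
After op 5 (insert('m')): buffer="mtmfdmmp" (len 8), cursors c1@1 c2@3 c3@7 c4@7, authorship 1.2..34.

Answer: 1 3 7 7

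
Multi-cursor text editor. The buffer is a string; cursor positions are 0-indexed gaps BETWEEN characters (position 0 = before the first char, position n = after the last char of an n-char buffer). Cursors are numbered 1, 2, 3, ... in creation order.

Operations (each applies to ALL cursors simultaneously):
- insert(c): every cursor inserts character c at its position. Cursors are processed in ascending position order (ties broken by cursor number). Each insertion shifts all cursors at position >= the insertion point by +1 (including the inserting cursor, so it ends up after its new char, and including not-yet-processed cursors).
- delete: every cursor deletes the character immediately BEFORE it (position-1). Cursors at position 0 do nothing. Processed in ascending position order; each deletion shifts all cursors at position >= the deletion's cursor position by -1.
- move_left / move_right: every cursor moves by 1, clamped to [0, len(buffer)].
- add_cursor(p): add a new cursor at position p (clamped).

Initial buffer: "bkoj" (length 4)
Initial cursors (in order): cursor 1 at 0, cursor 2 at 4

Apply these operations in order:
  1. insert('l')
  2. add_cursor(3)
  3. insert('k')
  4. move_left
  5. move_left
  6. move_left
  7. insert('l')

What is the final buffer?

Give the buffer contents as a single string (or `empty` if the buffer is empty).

Answer: llklbkkoljlk

Derivation:
After op 1 (insert('l')): buffer="lbkojl" (len 6), cursors c1@1 c2@6, authorship 1....2
After op 2 (add_cursor(3)): buffer="lbkojl" (len 6), cursors c1@1 c3@3 c2@6, authorship 1....2
After op 3 (insert('k')): buffer="lkbkkojlk" (len 9), cursors c1@2 c3@5 c2@9, authorship 11..3..22
After op 4 (move_left): buffer="lkbkkojlk" (len 9), cursors c1@1 c3@4 c2@8, authorship 11..3..22
After op 5 (move_left): buffer="lkbkkojlk" (len 9), cursors c1@0 c3@3 c2@7, authorship 11..3..22
After op 6 (move_left): buffer="lkbkkojlk" (len 9), cursors c1@0 c3@2 c2@6, authorship 11..3..22
After op 7 (insert('l')): buffer="llklbkkoljlk" (len 12), cursors c1@1 c3@4 c2@9, authorship 1113..3.2.22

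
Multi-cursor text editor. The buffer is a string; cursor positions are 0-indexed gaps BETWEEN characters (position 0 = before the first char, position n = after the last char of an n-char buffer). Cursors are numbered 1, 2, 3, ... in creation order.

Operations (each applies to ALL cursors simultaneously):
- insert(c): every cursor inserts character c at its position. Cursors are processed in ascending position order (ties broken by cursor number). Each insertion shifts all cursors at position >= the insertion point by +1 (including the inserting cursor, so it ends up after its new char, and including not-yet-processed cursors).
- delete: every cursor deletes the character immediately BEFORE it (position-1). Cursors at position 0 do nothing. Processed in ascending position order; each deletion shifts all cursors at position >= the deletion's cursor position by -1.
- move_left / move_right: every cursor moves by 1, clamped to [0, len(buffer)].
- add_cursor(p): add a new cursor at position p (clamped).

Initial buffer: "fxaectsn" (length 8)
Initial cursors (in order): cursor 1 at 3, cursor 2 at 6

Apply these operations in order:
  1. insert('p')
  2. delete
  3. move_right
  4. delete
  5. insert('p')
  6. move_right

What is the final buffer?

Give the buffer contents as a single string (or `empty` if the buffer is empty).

Answer: fxapctpn

Derivation:
After op 1 (insert('p')): buffer="fxapectpsn" (len 10), cursors c1@4 c2@8, authorship ...1...2..
After op 2 (delete): buffer="fxaectsn" (len 8), cursors c1@3 c2@6, authorship ........
After op 3 (move_right): buffer="fxaectsn" (len 8), cursors c1@4 c2@7, authorship ........
After op 4 (delete): buffer="fxactn" (len 6), cursors c1@3 c2@5, authorship ......
After op 5 (insert('p')): buffer="fxapctpn" (len 8), cursors c1@4 c2@7, authorship ...1..2.
After op 6 (move_right): buffer="fxapctpn" (len 8), cursors c1@5 c2@8, authorship ...1..2.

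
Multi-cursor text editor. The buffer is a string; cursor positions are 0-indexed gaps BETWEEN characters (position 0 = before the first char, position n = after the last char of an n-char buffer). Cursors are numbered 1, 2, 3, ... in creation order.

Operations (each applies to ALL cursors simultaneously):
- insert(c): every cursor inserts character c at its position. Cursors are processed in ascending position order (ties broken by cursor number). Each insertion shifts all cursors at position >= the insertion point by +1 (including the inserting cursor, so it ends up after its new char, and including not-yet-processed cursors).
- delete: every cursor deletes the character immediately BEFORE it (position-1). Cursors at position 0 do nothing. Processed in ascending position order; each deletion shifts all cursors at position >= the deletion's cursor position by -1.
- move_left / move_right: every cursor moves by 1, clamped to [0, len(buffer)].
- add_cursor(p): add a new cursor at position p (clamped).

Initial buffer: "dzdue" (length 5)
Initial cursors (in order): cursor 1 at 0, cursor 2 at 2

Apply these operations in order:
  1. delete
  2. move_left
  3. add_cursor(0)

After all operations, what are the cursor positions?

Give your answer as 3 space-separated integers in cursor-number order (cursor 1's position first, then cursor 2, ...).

After op 1 (delete): buffer="ddue" (len 4), cursors c1@0 c2@1, authorship ....
After op 2 (move_left): buffer="ddue" (len 4), cursors c1@0 c2@0, authorship ....
After op 3 (add_cursor(0)): buffer="ddue" (len 4), cursors c1@0 c2@0 c3@0, authorship ....

Answer: 0 0 0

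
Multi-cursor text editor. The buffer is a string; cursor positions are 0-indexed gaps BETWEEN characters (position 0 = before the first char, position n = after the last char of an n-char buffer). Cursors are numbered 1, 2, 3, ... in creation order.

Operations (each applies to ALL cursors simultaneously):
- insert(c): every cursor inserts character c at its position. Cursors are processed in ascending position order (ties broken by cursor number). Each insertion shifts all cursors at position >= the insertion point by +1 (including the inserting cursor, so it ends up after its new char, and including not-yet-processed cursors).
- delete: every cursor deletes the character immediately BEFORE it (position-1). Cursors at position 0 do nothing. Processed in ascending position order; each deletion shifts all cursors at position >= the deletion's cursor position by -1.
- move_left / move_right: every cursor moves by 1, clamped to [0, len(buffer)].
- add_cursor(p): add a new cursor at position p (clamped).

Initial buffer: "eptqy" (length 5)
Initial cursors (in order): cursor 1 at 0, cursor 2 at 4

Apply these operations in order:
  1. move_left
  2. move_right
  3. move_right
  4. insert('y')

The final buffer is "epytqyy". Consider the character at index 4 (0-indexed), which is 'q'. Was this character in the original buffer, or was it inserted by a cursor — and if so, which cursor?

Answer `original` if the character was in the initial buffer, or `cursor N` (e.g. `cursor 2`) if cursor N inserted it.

Answer: original

Derivation:
After op 1 (move_left): buffer="eptqy" (len 5), cursors c1@0 c2@3, authorship .....
After op 2 (move_right): buffer="eptqy" (len 5), cursors c1@1 c2@4, authorship .....
After op 3 (move_right): buffer="eptqy" (len 5), cursors c1@2 c2@5, authorship .....
After op 4 (insert('y')): buffer="epytqyy" (len 7), cursors c1@3 c2@7, authorship ..1...2
Authorship (.=original, N=cursor N): . . 1 . . . 2
Index 4: author = original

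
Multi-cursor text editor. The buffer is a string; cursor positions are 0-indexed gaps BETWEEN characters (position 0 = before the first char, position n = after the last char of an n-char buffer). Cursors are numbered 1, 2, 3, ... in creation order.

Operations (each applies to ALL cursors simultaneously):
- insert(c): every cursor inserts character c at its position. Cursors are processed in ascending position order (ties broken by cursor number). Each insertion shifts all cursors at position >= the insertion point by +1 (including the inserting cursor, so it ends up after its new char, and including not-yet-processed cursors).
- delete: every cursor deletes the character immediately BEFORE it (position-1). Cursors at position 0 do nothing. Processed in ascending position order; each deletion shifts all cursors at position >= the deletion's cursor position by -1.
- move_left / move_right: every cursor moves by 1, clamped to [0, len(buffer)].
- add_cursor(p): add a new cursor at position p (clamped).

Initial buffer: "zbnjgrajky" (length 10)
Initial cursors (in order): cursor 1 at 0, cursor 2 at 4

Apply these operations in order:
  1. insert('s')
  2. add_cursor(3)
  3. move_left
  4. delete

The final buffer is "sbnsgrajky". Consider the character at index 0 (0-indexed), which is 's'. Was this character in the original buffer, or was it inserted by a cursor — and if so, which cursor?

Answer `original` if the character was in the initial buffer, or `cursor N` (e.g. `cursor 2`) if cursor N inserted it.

Answer: cursor 1

Derivation:
After op 1 (insert('s')): buffer="szbnjsgrajky" (len 12), cursors c1@1 c2@6, authorship 1....2......
After op 2 (add_cursor(3)): buffer="szbnjsgrajky" (len 12), cursors c1@1 c3@3 c2@6, authorship 1....2......
After op 3 (move_left): buffer="szbnjsgrajky" (len 12), cursors c1@0 c3@2 c2@5, authorship 1....2......
After op 4 (delete): buffer="sbnsgrajky" (len 10), cursors c1@0 c3@1 c2@3, authorship 1..2......
Authorship (.=original, N=cursor N): 1 . . 2 . . . . . .
Index 0: author = 1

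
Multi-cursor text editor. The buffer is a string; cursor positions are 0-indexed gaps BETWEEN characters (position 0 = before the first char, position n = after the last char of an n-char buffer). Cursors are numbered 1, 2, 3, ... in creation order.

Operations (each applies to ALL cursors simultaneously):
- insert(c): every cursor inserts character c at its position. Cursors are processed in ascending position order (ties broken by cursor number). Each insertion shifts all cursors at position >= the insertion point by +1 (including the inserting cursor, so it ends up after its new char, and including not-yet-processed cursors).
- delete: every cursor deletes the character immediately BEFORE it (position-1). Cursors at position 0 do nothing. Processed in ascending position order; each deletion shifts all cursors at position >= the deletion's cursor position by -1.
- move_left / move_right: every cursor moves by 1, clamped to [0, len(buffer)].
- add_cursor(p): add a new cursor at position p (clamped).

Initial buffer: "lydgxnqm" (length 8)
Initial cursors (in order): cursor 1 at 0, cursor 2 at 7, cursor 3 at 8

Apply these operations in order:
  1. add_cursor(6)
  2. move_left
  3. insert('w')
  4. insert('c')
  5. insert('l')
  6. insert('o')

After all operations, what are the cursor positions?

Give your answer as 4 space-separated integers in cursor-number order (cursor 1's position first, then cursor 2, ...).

After op 1 (add_cursor(6)): buffer="lydgxnqm" (len 8), cursors c1@0 c4@6 c2@7 c3@8, authorship ........
After op 2 (move_left): buffer="lydgxnqm" (len 8), cursors c1@0 c4@5 c2@6 c3@7, authorship ........
After op 3 (insert('w')): buffer="wlydgxwnwqwm" (len 12), cursors c1@1 c4@7 c2@9 c3@11, authorship 1.....4.2.3.
After op 4 (insert('c')): buffer="wclydgxwcnwcqwcm" (len 16), cursors c1@2 c4@9 c2@12 c3@15, authorship 11.....44.22.33.
After op 5 (insert('l')): buffer="wcllydgxwclnwclqwclm" (len 20), cursors c1@3 c4@11 c2@15 c3@19, authorship 111.....444.222.333.
After op 6 (insert('o')): buffer="wclolydgxwclonwcloqwclom" (len 24), cursors c1@4 c4@13 c2@18 c3@23, authorship 1111.....4444.2222.3333.

Answer: 4 18 23 13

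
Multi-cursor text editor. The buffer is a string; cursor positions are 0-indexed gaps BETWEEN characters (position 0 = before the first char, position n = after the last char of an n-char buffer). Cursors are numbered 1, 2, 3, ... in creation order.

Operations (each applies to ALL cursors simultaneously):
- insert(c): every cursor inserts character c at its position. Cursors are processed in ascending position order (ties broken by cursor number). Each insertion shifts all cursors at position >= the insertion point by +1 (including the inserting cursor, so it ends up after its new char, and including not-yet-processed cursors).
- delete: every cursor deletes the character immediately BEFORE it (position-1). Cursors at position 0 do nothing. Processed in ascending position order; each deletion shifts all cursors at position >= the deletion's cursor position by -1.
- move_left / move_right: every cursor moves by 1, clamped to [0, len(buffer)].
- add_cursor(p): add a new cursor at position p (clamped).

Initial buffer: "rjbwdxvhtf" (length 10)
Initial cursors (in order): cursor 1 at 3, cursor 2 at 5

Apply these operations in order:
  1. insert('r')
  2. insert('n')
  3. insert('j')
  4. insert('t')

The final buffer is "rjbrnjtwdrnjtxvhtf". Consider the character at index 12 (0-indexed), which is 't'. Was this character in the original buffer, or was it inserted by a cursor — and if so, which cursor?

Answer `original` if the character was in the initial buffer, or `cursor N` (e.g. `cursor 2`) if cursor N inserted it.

After op 1 (insert('r')): buffer="rjbrwdrxvhtf" (len 12), cursors c1@4 c2@7, authorship ...1..2.....
After op 2 (insert('n')): buffer="rjbrnwdrnxvhtf" (len 14), cursors c1@5 c2@9, authorship ...11..22.....
After op 3 (insert('j')): buffer="rjbrnjwdrnjxvhtf" (len 16), cursors c1@6 c2@11, authorship ...111..222.....
After op 4 (insert('t')): buffer="rjbrnjtwdrnjtxvhtf" (len 18), cursors c1@7 c2@13, authorship ...1111..2222.....
Authorship (.=original, N=cursor N): . . . 1 1 1 1 . . 2 2 2 2 . . . . .
Index 12: author = 2

Answer: cursor 2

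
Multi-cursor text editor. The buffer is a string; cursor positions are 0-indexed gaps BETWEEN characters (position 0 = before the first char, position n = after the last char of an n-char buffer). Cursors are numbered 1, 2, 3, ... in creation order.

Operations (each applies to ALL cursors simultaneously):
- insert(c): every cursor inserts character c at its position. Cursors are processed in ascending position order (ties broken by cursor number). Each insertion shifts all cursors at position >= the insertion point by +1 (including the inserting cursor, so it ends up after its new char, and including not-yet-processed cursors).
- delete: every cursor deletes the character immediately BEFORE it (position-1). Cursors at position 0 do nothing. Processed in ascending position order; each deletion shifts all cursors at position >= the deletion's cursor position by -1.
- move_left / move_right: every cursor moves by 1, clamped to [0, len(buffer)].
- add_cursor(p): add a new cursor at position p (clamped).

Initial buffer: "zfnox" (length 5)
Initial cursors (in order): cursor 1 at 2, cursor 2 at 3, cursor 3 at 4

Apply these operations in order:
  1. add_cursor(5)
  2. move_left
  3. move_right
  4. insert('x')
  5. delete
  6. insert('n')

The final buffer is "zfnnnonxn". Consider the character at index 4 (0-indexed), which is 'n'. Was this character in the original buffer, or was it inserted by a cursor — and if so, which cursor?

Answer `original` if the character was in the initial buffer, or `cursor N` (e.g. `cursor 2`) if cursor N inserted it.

After op 1 (add_cursor(5)): buffer="zfnox" (len 5), cursors c1@2 c2@3 c3@4 c4@5, authorship .....
After op 2 (move_left): buffer="zfnox" (len 5), cursors c1@1 c2@2 c3@3 c4@4, authorship .....
After op 3 (move_right): buffer="zfnox" (len 5), cursors c1@2 c2@3 c3@4 c4@5, authorship .....
After op 4 (insert('x')): buffer="zfxnxoxxx" (len 9), cursors c1@3 c2@5 c3@7 c4@9, authorship ..1.2.3.4
After op 5 (delete): buffer="zfnox" (len 5), cursors c1@2 c2@3 c3@4 c4@5, authorship .....
After op 6 (insert('n')): buffer="zfnnnonxn" (len 9), cursors c1@3 c2@5 c3@7 c4@9, authorship ..1.2.3.4
Authorship (.=original, N=cursor N): . . 1 . 2 . 3 . 4
Index 4: author = 2

Answer: cursor 2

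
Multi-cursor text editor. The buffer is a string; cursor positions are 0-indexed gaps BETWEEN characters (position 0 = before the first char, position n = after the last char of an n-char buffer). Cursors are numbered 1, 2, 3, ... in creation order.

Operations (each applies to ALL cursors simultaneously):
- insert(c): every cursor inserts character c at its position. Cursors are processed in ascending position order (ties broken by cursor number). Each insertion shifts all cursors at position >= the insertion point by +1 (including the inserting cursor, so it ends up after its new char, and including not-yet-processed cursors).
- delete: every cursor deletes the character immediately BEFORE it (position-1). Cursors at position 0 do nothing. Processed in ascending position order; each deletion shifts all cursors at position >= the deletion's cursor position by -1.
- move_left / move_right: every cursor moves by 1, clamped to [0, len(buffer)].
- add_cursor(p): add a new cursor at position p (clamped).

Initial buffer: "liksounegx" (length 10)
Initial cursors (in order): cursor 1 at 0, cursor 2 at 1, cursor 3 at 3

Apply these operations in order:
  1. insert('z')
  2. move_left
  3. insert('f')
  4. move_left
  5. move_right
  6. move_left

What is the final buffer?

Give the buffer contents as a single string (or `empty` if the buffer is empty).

After op 1 (insert('z')): buffer="zlzikzsounegx" (len 13), cursors c1@1 c2@3 c3@6, authorship 1.2..3.......
After op 2 (move_left): buffer="zlzikzsounegx" (len 13), cursors c1@0 c2@2 c3@5, authorship 1.2..3.......
After op 3 (insert('f')): buffer="fzlfzikfzsounegx" (len 16), cursors c1@1 c2@4 c3@8, authorship 11.22..33.......
After op 4 (move_left): buffer="fzlfzikfzsounegx" (len 16), cursors c1@0 c2@3 c3@7, authorship 11.22..33.......
After op 5 (move_right): buffer="fzlfzikfzsounegx" (len 16), cursors c1@1 c2@4 c3@8, authorship 11.22..33.......
After op 6 (move_left): buffer="fzlfzikfzsounegx" (len 16), cursors c1@0 c2@3 c3@7, authorship 11.22..33.......

Answer: fzlfzikfzsounegx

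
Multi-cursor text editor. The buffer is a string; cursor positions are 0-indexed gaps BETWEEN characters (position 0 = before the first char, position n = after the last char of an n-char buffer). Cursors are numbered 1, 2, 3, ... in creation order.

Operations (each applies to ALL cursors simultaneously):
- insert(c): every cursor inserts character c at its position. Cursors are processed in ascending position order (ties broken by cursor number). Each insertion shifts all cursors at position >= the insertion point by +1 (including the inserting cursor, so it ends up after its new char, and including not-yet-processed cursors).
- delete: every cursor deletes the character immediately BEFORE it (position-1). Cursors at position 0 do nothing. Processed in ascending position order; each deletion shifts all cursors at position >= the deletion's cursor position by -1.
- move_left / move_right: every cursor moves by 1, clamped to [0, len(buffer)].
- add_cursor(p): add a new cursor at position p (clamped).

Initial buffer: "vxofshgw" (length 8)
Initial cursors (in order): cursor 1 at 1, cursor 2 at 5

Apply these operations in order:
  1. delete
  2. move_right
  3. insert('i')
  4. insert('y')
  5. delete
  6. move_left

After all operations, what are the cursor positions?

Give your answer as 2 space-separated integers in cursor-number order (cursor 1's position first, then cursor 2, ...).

After op 1 (delete): buffer="xofhgw" (len 6), cursors c1@0 c2@3, authorship ......
After op 2 (move_right): buffer="xofhgw" (len 6), cursors c1@1 c2@4, authorship ......
After op 3 (insert('i')): buffer="xiofhigw" (len 8), cursors c1@2 c2@6, authorship .1...2..
After op 4 (insert('y')): buffer="xiyofhiygw" (len 10), cursors c1@3 c2@8, authorship .11...22..
After op 5 (delete): buffer="xiofhigw" (len 8), cursors c1@2 c2@6, authorship .1...2..
After op 6 (move_left): buffer="xiofhigw" (len 8), cursors c1@1 c2@5, authorship .1...2..

Answer: 1 5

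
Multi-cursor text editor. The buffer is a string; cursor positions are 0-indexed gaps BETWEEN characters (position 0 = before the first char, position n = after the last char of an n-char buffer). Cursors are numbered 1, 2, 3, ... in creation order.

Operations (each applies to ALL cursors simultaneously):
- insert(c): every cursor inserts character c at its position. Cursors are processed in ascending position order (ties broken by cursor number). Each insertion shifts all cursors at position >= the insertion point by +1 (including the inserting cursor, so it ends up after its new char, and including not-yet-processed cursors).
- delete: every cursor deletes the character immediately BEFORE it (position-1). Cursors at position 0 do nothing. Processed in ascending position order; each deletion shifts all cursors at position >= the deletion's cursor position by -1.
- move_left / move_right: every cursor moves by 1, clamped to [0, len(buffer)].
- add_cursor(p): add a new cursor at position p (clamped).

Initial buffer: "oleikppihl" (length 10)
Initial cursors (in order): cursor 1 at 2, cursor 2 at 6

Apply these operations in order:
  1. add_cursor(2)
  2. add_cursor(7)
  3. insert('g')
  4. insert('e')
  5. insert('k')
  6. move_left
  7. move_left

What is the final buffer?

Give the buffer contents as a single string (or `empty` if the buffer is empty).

After op 1 (add_cursor(2)): buffer="oleikppihl" (len 10), cursors c1@2 c3@2 c2@6, authorship ..........
After op 2 (add_cursor(7)): buffer="oleikppihl" (len 10), cursors c1@2 c3@2 c2@6 c4@7, authorship ..........
After op 3 (insert('g')): buffer="olggeikpgpgihl" (len 14), cursors c1@4 c3@4 c2@9 c4@11, authorship ..13....2.4...
After op 4 (insert('e')): buffer="olggeeeikpgepgeihl" (len 18), cursors c1@6 c3@6 c2@12 c4@15, authorship ..1313....22.44...
After op 5 (insert('k')): buffer="olggeekkeikpgekpgekihl" (len 22), cursors c1@8 c3@8 c2@15 c4@19, authorship ..131313....222.444...
After op 6 (move_left): buffer="olggeekkeikpgekpgekihl" (len 22), cursors c1@7 c3@7 c2@14 c4@18, authorship ..131313....222.444...
After op 7 (move_left): buffer="olggeekkeikpgekpgekihl" (len 22), cursors c1@6 c3@6 c2@13 c4@17, authorship ..131313....222.444...

Answer: olggeekkeikpgekpgekihl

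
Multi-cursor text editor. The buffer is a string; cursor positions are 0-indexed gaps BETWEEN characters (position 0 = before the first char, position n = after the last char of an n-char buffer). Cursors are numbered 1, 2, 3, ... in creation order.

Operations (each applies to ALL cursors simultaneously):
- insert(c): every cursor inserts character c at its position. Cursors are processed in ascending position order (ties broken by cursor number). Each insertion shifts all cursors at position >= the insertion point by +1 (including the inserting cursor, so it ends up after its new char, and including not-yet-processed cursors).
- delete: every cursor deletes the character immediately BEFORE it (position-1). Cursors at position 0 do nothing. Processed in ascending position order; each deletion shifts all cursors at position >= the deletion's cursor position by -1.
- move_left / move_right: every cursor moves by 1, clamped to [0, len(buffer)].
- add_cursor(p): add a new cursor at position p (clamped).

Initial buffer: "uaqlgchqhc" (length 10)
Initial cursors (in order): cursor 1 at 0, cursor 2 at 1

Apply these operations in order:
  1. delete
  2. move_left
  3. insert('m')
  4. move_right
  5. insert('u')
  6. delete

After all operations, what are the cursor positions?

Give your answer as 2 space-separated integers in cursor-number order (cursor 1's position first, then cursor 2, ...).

After op 1 (delete): buffer="aqlgchqhc" (len 9), cursors c1@0 c2@0, authorship .........
After op 2 (move_left): buffer="aqlgchqhc" (len 9), cursors c1@0 c2@0, authorship .........
After op 3 (insert('m')): buffer="mmaqlgchqhc" (len 11), cursors c1@2 c2@2, authorship 12.........
After op 4 (move_right): buffer="mmaqlgchqhc" (len 11), cursors c1@3 c2@3, authorship 12.........
After op 5 (insert('u')): buffer="mmauuqlgchqhc" (len 13), cursors c1@5 c2@5, authorship 12.12........
After op 6 (delete): buffer="mmaqlgchqhc" (len 11), cursors c1@3 c2@3, authorship 12.........

Answer: 3 3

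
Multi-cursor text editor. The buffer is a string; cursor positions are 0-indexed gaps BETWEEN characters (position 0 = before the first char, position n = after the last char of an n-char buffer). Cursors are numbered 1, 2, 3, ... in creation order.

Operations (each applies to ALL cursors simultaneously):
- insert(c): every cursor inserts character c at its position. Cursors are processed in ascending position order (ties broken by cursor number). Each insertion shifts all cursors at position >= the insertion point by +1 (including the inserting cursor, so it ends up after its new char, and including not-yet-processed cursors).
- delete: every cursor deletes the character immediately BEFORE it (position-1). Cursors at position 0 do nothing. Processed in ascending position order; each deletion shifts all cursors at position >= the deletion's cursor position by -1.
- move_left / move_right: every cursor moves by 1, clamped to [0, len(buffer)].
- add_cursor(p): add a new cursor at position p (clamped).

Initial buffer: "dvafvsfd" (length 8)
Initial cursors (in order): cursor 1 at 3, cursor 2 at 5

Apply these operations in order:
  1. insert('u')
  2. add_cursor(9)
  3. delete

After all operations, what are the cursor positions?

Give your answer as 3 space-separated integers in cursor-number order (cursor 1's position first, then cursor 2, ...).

Answer: 3 5 6

Derivation:
After op 1 (insert('u')): buffer="dvaufvusfd" (len 10), cursors c1@4 c2@7, authorship ...1..2...
After op 2 (add_cursor(9)): buffer="dvaufvusfd" (len 10), cursors c1@4 c2@7 c3@9, authorship ...1..2...
After op 3 (delete): buffer="dvafvsd" (len 7), cursors c1@3 c2@5 c3@6, authorship .......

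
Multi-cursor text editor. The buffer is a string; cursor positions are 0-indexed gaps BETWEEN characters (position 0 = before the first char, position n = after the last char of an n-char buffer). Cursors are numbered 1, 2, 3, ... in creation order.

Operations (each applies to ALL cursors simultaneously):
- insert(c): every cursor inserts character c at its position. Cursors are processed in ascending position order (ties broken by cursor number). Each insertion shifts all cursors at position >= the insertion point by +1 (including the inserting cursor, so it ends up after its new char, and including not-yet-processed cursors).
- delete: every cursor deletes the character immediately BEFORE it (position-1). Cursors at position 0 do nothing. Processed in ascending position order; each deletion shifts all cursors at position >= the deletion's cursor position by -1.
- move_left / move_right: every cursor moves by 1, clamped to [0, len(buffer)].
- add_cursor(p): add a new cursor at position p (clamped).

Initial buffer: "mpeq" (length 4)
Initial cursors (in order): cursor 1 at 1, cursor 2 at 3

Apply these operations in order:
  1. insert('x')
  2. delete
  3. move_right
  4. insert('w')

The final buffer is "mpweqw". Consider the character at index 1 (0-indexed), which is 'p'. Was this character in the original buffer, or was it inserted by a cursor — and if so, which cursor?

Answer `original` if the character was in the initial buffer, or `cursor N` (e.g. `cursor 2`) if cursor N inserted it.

After op 1 (insert('x')): buffer="mxpexq" (len 6), cursors c1@2 c2@5, authorship .1..2.
After op 2 (delete): buffer="mpeq" (len 4), cursors c1@1 c2@3, authorship ....
After op 3 (move_right): buffer="mpeq" (len 4), cursors c1@2 c2@4, authorship ....
After op 4 (insert('w')): buffer="mpweqw" (len 6), cursors c1@3 c2@6, authorship ..1..2
Authorship (.=original, N=cursor N): . . 1 . . 2
Index 1: author = original

Answer: original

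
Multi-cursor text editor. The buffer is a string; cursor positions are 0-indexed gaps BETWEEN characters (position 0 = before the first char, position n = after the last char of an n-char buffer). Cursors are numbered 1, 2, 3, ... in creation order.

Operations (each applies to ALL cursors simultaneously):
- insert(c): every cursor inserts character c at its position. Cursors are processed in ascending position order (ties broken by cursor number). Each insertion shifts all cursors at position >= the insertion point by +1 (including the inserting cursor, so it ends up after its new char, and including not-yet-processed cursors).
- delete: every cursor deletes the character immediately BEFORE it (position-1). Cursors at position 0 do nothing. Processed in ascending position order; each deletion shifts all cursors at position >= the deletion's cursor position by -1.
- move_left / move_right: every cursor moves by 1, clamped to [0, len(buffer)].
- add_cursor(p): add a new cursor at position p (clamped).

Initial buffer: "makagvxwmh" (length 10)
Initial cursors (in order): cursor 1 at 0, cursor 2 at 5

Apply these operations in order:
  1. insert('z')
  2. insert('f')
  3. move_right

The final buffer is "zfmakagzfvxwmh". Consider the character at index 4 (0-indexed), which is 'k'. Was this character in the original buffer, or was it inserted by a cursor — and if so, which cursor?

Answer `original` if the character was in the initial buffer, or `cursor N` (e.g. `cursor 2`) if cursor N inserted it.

After op 1 (insert('z')): buffer="zmakagzvxwmh" (len 12), cursors c1@1 c2@7, authorship 1.....2.....
After op 2 (insert('f')): buffer="zfmakagzfvxwmh" (len 14), cursors c1@2 c2@9, authorship 11.....22.....
After op 3 (move_right): buffer="zfmakagzfvxwmh" (len 14), cursors c1@3 c2@10, authorship 11.....22.....
Authorship (.=original, N=cursor N): 1 1 . . . . . 2 2 . . . . .
Index 4: author = original

Answer: original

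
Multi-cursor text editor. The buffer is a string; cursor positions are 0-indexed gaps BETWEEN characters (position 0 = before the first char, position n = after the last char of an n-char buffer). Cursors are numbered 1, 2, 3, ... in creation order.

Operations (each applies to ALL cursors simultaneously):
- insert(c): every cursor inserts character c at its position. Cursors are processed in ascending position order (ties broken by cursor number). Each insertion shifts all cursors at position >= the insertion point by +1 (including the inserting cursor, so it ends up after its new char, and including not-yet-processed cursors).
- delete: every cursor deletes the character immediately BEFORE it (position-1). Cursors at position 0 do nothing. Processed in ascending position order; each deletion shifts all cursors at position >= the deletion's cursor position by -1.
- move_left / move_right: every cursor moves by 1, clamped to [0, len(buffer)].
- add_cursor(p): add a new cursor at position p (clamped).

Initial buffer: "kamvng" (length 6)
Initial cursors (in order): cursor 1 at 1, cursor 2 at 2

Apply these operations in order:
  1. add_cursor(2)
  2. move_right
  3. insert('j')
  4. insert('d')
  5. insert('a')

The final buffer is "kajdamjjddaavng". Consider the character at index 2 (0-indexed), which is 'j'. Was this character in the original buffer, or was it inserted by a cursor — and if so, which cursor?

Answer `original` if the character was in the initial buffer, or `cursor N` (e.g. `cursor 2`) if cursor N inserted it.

Answer: cursor 1

Derivation:
After op 1 (add_cursor(2)): buffer="kamvng" (len 6), cursors c1@1 c2@2 c3@2, authorship ......
After op 2 (move_right): buffer="kamvng" (len 6), cursors c1@2 c2@3 c3@3, authorship ......
After op 3 (insert('j')): buffer="kajmjjvng" (len 9), cursors c1@3 c2@6 c3@6, authorship ..1.23...
After op 4 (insert('d')): buffer="kajdmjjddvng" (len 12), cursors c1@4 c2@9 c3@9, authorship ..11.2323...
After op 5 (insert('a')): buffer="kajdamjjddaavng" (len 15), cursors c1@5 c2@12 c3@12, authorship ..111.232323...
Authorship (.=original, N=cursor N): . . 1 1 1 . 2 3 2 3 2 3 . . .
Index 2: author = 1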